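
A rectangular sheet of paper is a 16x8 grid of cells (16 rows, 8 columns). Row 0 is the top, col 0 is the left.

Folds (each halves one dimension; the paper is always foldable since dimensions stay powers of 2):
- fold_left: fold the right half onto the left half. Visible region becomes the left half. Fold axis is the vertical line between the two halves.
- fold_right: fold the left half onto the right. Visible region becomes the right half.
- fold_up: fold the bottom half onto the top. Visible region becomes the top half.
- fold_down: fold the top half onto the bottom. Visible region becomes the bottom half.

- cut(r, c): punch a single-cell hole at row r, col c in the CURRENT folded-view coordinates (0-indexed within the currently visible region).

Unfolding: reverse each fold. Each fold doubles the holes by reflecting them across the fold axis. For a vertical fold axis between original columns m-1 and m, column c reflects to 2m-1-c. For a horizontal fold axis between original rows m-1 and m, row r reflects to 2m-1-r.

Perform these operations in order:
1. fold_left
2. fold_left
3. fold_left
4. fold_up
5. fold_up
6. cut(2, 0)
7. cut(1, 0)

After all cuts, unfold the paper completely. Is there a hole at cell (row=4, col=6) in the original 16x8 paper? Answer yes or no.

Op 1 fold_left: fold axis v@4; visible region now rows[0,16) x cols[0,4) = 16x4
Op 2 fold_left: fold axis v@2; visible region now rows[0,16) x cols[0,2) = 16x2
Op 3 fold_left: fold axis v@1; visible region now rows[0,16) x cols[0,1) = 16x1
Op 4 fold_up: fold axis h@8; visible region now rows[0,8) x cols[0,1) = 8x1
Op 5 fold_up: fold axis h@4; visible region now rows[0,4) x cols[0,1) = 4x1
Op 6 cut(2, 0): punch at orig (2,0); cuts so far [(2, 0)]; region rows[0,4) x cols[0,1) = 4x1
Op 7 cut(1, 0): punch at orig (1,0); cuts so far [(1, 0), (2, 0)]; region rows[0,4) x cols[0,1) = 4x1
Unfold 1 (reflect across h@4): 4 holes -> [(1, 0), (2, 0), (5, 0), (6, 0)]
Unfold 2 (reflect across h@8): 8 holes -> [(1, 0), (2, 0), (5, 0), (6, 0), (9, 0), (10, 0), (13, 0), (14, 0)]
Unfold 3 (reflect across v@1): 16 holes -> [(1, 0), (1, 1), (2, 0), (2, 1), (5, 0), (5, 1), (6, 0), (6, 1), (9, 0), (9, 1), (10, 0), (10, 1), (13, 0), (13, 1), (14, 0), (14, 1)]
Unfold 4 (reflect across v@2): 32 holes -> [(1, 0), (1, 1), (1, 2), (1, 3), (2, 0), (2, 1), (2, 2), (2, 3), (5, 0), (5, 1), (5, 2), (5, 3), (6, 0), (6, 1), (6, 2), (6, 3), (9, 0), (9, 1), (9, 2), (9, 3), (10, 0), (10, 1), (10, 2), (10, 3), (13, 0), (13, 1), (13, 2), (13, 3), (14, 0), (14, 1), (14, 2), (14, 3)]
Unfold 5 (reflect across v@4): 64 holes -> [(1, 0), (1, 1), (1, 2), (1, 3), (1, 4), (1, 5), (1, 6), (1, 7), (2, 0), (2, 1), (2, 2), (2, 3), (2, 4), (2, 5), (2, 6), (2, 7), (5, 0), (5, 1), (5, 2), (5, 3), (5, 4), (5, 5), (5, 6), (5, 7), (6, 0), (6, 1), (6, 2), (6, 3), (6, 4), (6, 5), (6, 6), (6, 7), (9, 0), (9, 1), (9, 2), (9, 3), (9, 4), (9, 5), (9, 6), (9, 7), (10, 0), (10, 1), (10, 2), (10, 3), (10, 4), (10, 5), (10, 6), (10, 7), (13, 0), (13, 1), (13, 2), (13, 3), (13, 4), (13, 5), (13, 6), (13, 7), (14, 0), (14, 1), (14, 2), (14, 3), (14, 4), (14, 5), (14, 6), (14, 7)]
Holes: [(1, 0), (1, 1), (1, 2), (1, 3), (1, 4), (1, 5), (1, 6), (1, 7), (2, 0), (2, 1), (2, 2), (2, 3), (2, 4), (2, 5), (2, 6), (2, 7), (5, 0), (5, 1), (5, 2), (5, 3), (5, 4), (5, 5), (5, 6), (5, 7), (6, 0), (6, 1), (6, 2), (6, 3), (6, 4), (6, 5), (6, 6), (6, 7), (9, 0), (9, 1), (9, 2), (9, 3), (9, 4), (9, 5), (9, 6), (9, 7), (10, 0), (10, 1), (10, 2), (10, 3), (10, 4), (10, 5), (10, 6), (10, 7), (13, 0), (13, 1), (13, 2), (13, 3), (13, 4), (13, 5), (13, 6), (13, 7), (14, 0), (14, 1), (14, 2), (14, 3), (14, 4), (14, 5), (14, 6), (14, 7)]

Answer: no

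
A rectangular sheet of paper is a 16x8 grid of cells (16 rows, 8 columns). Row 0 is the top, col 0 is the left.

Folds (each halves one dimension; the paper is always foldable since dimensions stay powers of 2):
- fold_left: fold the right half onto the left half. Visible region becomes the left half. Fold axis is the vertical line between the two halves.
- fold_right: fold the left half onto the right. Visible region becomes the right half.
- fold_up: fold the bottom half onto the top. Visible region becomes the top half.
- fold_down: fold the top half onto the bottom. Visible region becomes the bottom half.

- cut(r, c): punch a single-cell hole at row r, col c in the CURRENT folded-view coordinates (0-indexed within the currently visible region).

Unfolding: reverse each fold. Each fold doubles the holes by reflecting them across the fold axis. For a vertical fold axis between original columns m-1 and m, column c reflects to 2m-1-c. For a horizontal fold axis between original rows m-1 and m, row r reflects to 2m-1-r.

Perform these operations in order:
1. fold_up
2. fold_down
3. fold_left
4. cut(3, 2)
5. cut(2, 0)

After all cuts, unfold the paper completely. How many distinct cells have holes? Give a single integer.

Op 1 fold_up: fold axis h@8; visible region now rows[0,8) x cols[0,8) = 8x8
Op 2 fold_down: fold axis h@4; visible region now rows[4,8) x cols[0,8) = 4x8
Op 3 fold_left: fold axis v@4; visible region now rows[4,8) x cols[0,4) = 4x4
Op 4 cut(3, 2): punch at orig (7,2); cuts so far [(7, 2)]; region rows[4,8) x cols[0,4) = 4x4
Op 5 cut(2, 0): punch at orig (6,0); cuts so far [(6, 0), (7, 2)]; region rows[4,8) x cols[0,4) = 4x4
Unfold 1 (reflect across v@4): 4 holes -> [(6, 0), (6, 7), (7, 2), (7, 5)]
Unfold 2 (reflect across h@4): 8 holes -> [(0, 2), (0, 5), (1, 0), (1, 7), (6, 0), (6, 7), (7, 2), (7, 5)]
Unfold 3 (reflect across h@8): 16 holes -> [(0, 2), (0, 5), (1, 0), (1, 7), (6, 0), (6, 7), (7, 2), (7, 5), (8, 2), (8, 5), (9, 0), (9, 7), (14, 0), (14, 7), (15, 2), (15, 5)]

Answer: 16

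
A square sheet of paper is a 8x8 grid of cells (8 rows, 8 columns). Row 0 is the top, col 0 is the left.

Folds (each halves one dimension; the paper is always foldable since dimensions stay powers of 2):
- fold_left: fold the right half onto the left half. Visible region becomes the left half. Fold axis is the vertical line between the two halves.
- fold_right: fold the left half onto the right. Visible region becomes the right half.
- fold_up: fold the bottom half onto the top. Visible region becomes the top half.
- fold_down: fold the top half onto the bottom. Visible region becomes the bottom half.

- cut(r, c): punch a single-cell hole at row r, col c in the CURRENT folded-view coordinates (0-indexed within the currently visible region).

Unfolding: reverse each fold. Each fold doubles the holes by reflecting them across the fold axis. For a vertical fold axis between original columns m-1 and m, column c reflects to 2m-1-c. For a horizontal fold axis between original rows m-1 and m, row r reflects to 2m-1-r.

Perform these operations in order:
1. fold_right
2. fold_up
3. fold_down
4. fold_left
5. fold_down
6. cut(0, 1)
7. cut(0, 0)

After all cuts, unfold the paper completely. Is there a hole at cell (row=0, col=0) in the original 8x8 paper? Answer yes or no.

Answer: yes

Derivation:
Op 1 fold_right: fold axis v@4; visible region now rows[0,8) x cols[4,8) = 8x4
Op 2 fold_up: fold axis h@4; visible region now rows[0,4) x cols[4,8) = 4x4
Op 3 fold_down: fold axis h@2; visible region now rows[2,4) x cols[4,8) = 2x4
Op 4 fold_left: fold axis v@6; visible region now rows[2,4) x cols[4,6) = 2x2
Op 5 fold_down: fold axis h@3; visible region now rows[3,4) x cols[4,6) = 1x2
Op 6 cut(0, 1): punch at orig (3,5); cuts so far [(3, 5)]; region rows[3,4) x cols[4,6) = 1x2
Op 7 cut(0, 0): punch at orig (3,4); cuts so far [(3, 4), (3, 5)]; region rows[3,4) x cols[4,6) = 1x2
Unfold 1 (reflect across h@3): 4 holes -> [(2, 4), (2, 5), (3, 4), (3, 5)]
Unfold 2 (reflect across v@6): 8 holes -> [(2, 4), (2, 5), (2, 6), (2, 7), (3, 4), (3, 5), (3, 6), (3, 7)]
Unfold 3 (reflect across h@2): 16 holes -> [(0, 4), (0, 5), (0, 6), (0, 7), (1, 4), (1, 5), (1, 6), (1, 7), (2, 4), (2, 5), (2, 6), (2, 7), (3, 4), (3, 5), (3, 6), (3, 7)]
Unfold 4 (reflect across h@4): 32 holes -> [(0, 4), (0, 5), (0, 6), (0, 7), (1, 4), (1, 5), (1, 6), (1, 7), (2, 4), (2, 5), (2, 6), (2, 7), (3, 4), (3, 5), (3, 6), (3, 7), (4, 4), (4, 5), (4, 6), (4, 7), (5, 4), (5, 5), (5, 6), (5, 7), (6, 4), (6, 5), (6, 6), (6, 7), (7, 4), (7, 5), (7, 6), (7, 7)]
Unfold 5 (reflect across v@4): 64 holes -> [(0, 0), (0, 1), (0, 2), (0, 3), (0, 4), (0, 5), (0, 6), (0, 7), (1, 0), (1, 1), (1, 2), (1, 3), (1, 4), (1, 5), (1, 6), (1, 7), (2, 0), (2, 1), (2, 2), (2, 3), (2, 4), (2, 5), (2, 6), (2, 7), (3, 0), (3, 1), (3, 2), (3, 3), (3, 4), (3, 5), (3, 6), (3, 7), (4, 0), (4, 1), (4, 2), (4, 3), (4, 4), (4, 5), (4, 6), (4, 7), (5, 0), (5, 1), (5, 2), (5, 3), (5, 4), (5, 5), (5, 6), (5, 7), (6, 0), (6, 1), (6, 2), (6, 3), (6, 4), (6, 5), (6, 6), (6, 7), (7, 0), (7, 1), (7, 2), (7, 3), (7, 4), (7, 5), (7, 6), (7, 7)]
Holes: [(0, 0), (0, 1), (0, 2), (0, 3), (0, 4), (0, 5), (0, 6), (0, 7), (1, 0), (1, 1), (1, 2), (1, 3), (1, 4), (1, 5), (1, 6), (1, 7), (2, 0), (2, 1), (2, 2), (2, 3), (2, 4), (2, 5), (2, 6), (2, 7), (3, 0), (3, 1), (3, 2), (3, 3), (3, 4), (3, 5), (3, 6), (3, 7), (4, 0), (4, 1), (4, 2), (4, 3), (4, 4), (4, 5), (4, 6), (4, 7), (5, 0), (5, 1), (5, 2), (5, 3), (5, 4), (5, 5), (5, 6), (5, 7), (6, 0), (6, 1), (6, 2), (6, 3), (6, 4), (6, 5), (6, 6), (6, 7), (7, 0), (7, 1), (7, 2), (7, 3), (7, 4), (7, 5), (7, 6), (7, 7)]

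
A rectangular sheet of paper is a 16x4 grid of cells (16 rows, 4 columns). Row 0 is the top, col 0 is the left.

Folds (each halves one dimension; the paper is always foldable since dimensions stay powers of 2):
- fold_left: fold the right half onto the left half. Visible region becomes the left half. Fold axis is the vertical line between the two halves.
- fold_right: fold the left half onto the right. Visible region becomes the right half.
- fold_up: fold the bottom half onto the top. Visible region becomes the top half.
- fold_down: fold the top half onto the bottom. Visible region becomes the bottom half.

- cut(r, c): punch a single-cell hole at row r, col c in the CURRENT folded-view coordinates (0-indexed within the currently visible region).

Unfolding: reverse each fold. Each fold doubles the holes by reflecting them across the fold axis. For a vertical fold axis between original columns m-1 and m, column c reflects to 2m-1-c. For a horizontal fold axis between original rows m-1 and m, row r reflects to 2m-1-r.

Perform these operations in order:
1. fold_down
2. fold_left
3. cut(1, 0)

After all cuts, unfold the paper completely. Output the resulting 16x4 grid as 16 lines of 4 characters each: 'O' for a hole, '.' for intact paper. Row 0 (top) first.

Op 1 fold_down: fold axis h@8; visible region now rows[8,16) x cols[0,4) = 8x4
Op 2 fold_left: fold axis v@2; visible region now rows[8,16) x cols[0,2) = 8x2
Op 3 cut(1, 0): punch at orig (9,0); cuts so far [(9, 0)]; region rows[8,16) x cols[0,2) = 8x2
Unfold 1 (reflect across v@2): 2 holes -> [(9, 0), (9, 3)]
Unfold 2 (reflect across h@8): 4 holes -> [(6, 0), (6, 3), (9, 0), (9, 3)]

Answer: ....
....
....
....
....
....
O..O
....
....
O..O
....
....
....
....
....
....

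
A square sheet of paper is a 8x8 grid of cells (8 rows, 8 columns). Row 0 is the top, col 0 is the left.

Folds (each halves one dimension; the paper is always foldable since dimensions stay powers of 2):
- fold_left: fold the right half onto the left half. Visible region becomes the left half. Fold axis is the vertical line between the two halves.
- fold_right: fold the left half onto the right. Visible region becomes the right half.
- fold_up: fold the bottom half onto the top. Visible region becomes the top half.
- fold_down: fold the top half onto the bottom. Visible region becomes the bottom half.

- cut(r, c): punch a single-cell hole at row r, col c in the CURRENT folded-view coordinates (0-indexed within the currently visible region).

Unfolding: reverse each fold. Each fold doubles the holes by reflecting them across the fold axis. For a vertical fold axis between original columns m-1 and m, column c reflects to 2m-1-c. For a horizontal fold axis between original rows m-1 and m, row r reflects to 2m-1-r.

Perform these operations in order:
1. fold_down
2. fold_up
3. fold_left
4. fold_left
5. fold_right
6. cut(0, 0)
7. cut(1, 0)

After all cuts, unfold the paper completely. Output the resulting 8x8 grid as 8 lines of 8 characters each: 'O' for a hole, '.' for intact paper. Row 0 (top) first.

Op 1 fold_down: fold axis h@4; visible region now rows[4,8) x cols[0,8) = 4x8
Op 2 fold_up: fold axis h@6; visible region now rows[4,6) x cols[0,8) = 2x8
Op 3 fold_left: fold axis v@4; visible region now rows[4,6) x cols[0,4) = 2x4
Op 4 fold_left: fold axis v@2; visible region now rows[4,6) x cols[0,2) = 2x2
Op 5 fold_right: fold axis v@1; visible region now rows[4,6) x cols[1,2) = 2x1
Op 6 cut(0, 0): punch at orig (4,1); cuts so far [(4, 1)]; region rows[4,6) x cols[1,2) = 2x1
Op 7 cut(1, 0): punch at orig (5,1); cuts so far [(4, 1), (5, 1)]; region rows[4,6) x cols[1,2) = 2x1
Unfold 1 (reflect across v@1): 4 holes -> [(4, 0), (4, 1), (5, 0), (5, 1)]
Unfold 2 (reflect across v@2): 8 holes -> [(4, 0), (4, 1), (4, 2), (4, 3), (5, 0), (5, 1), (5, 2), (5, 3)]
Unfold 3 (reflect across v@4): 16 holes -> [(4, 0), (4, 1), (4, 2), (4, 3), (4, 4), (4, 5), (4, 6), (4, 7), (5, 0), (5, 1), (5, 2), (5, 3), (5, 4), (5, 5), (5, 6), (5, 7)]
Unfold 4 (reflect across h@6): 32 holes -> [(4, 0), (4, 1), (4, 2), (4, 3), (4, 4), (4, 5), (4, 6), (4, 7), (5, 0), (5, 1), (5, 2), (5, 3), (5, 4), (5, 5), (5, 6), (5, 7), (6, 0), (6, 1), (6, 2), (6, 3), (6, 4), (6, 5), (6, 6), (6, 7), (7, 0), (7, 1), (7, 2), (7, 3), (7, 4), (7, 5), (7, 6), (7, 7)]
Unfold 5 (reflect across h@4): 64 holes -> [(0, 0), (0, 1), (0, 2), (0, 3), (0, 4), (0, 5), (0, 6), (0, 7), (1, 0), (1, 1), (1, 2), (1, 3), (1, 4), (1, 5), (1, 6), (1, 7), (2, 0), (2, 1), (2, 2), (2, 3), (2, 4), (2, 5), (2, 6), (2, 7), (3, 0), (3, 1), (3, 2), (3, 3), (3, 4), (3, 5), (3, 6), (3, 7), (4, 0), (4, 1), (4, 2), (4, 3), (4, 4), (4, 5), (4, 6), (4, 7), (5, 0), (5, 1), (5, 2), (5, 3), (5, 4), (5, 5), (5, 6), (5, 7), (6, 0), (6, 1), (6, 2), (6, 3), (6, 4), (6, 5), (6, 6), (6, 7), (7, 0), (7, 1), (7, 2), (7, 3), (7, 4), (7, 5), (7, 6), (7, 7)]

Answer: OOOOOOOO
OOOOOOOO
OOOOOOOO
OOOOOOOO
OOOOOOOO
OOOOOOOO
OOOOOOOO
OOOOOOOO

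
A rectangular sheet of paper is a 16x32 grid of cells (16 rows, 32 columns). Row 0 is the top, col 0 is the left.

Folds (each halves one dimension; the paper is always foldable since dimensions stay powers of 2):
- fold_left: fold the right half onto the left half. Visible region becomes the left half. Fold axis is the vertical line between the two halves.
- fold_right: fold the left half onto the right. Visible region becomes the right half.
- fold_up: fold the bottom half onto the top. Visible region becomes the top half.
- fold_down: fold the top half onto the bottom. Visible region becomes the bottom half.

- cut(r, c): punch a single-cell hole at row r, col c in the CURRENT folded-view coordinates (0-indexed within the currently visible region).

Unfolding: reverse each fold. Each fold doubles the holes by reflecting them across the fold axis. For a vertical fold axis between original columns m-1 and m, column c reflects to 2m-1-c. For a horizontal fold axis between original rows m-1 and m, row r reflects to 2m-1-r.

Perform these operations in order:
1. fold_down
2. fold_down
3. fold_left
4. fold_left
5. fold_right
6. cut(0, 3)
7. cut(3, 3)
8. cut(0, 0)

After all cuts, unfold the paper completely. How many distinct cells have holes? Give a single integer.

Answer: 96

Derivation:
Op 1 fold_down: fold axis h@8; visible region now rows[8,16) x cols[0,32) = 8x32
Op 2 fold_down: fold axis h@12; visible region now rows[12,16) x cols[0,32) = 4x32
Op 3 fold_left: fold axis v@16; visible region now rows[12,16) x cols[0,16) = 4x16
Op 4 fold_left: fold axis v@8; visible region now rows[12,16) x cols[0,8) = 4x8
Op 5 fold_right: fold axis v@4; visible region now rows[12,16) x cols[4,8) = 4x4
Op 6 cut(0, 3): punch at orig (12,7); cuts so far [(12, 7)]; region rows[12,16) x cols[4,8) = 4x4
Op 7 cut(3, 3): punch at orig (15,7); cuts so far [(12, 7), (15, 7)]; region rows[12,16) x cols[4,8) = 4x4
Op 8 cut(0, 0): punch at orig (12,4); cuts so far [(12, 4), (12, 7), (15, 7)]; region rows[12,16) x cols[4,8) = 4x4
Unfold 1 (reflect across v@4): 6 holes -> [(12, 0), (12, 3), (12, 4), (12, 7), (15, 0), (15, 7)]
Unfold 2 (reflect across v@8): 12 holes -> [(12, 0), (12, 3), (12, 4), (12, 7), (12, 8), (12, 11), (12, 12), (12, 15), (15, 0), (15, 7), (15, 8), (15, 15)]
Unfold 3 (reflect across v@16): 24 holes -> [(12, 0), (12, 3), (12, 4), (12, 7), (12, 8), (12, 11), (12, 12), (12, 15), (12, 16), (12, 19), (12, 20), (12, 23), (12, 24), (12, 27), (12, 28), (12, 31), (15, 0), (15, 7), (15, 8), (15, 15), (15, 16), (15, 23), (15, 24), (15, 31)]
Unfold 4 (reflect across h@12): 48 holes -> [(8, 0), (8, 7), (8, 8), (8, 15), (8, 16), (8, 23), (8, 24), (8, 31), (11, 0), (11, 3), (11, 4), (11, 7), (11, 8), (11, 11), (11, 12), (11, 15), (11, 16), (11, 19), (11, 20), (11, 23), (11, 24), (11, 27), (11, 28), (11, 31), (12, 0), (12, 3), (12, 4), (12, 7), (12, 8), (12, 11), (12, 12), (12, 15), (12, 16), (12, 19), (12, 20), (12, 23), (12, 24), (12, 27), (12, 28), (12, 31), (15, 0), (15, 7), (15, 8), (15, 15), (15, 16), (15, 23), (15, 24), (15, 31)]
Unfold 5 (reflect across h@8): 96 holes -> [(0, 0), (0, 7), (0, 8), (0, 15), (0, 16), (0, 23), (0, 24), (0, 31), (3, 0), (3, 3), (3, 4), (3, 7), (3, 8), (3, 11), (3, 12), (3, 15), (3, 16), (3, 19), (3, 20), (3, 23), (3, 24), (3, 27), (3, 28), (3, 31), (4, 0), (4, 3), (4, 4), (4, 7), (4, 8), (4, 11), (4, 12), (4, 15), (4, 16), (4, 19), (4, 20), (4, 23), (4, 24), (4, 27), (4, 28), (4, 31), (7, 0), (7, 7), (7, 8), (7, 15), (7, 16), (7, 23), (7, 24), (7, 31), (8, 0), (8, 7), (8, 8), (8, 15), (8, 16), (8, 23), (8, 24), (8, 31), (11, 0), (11, 3), (11, 4), (11, 7), (11, 8), (11, 11), (11, 12), (11, 15), (11, 16), (11, 19), (11, 20), (11, 23), (11, 24), (11, 27), (11, 28), (11, 31), (12, 0), (12, 3), (12, 4), (12, 7), (12, 8), (12, 11), (12, 12), (12, 15), (12, 16), (12, 19), (12, 20), (12, 23), (12, 24), (12, 27), (12, 28), (12, 31), (15, 0), (15, 7), (15, 8), (15, 15), (15, 16), (15, 23), (15, 24), (15, 31)]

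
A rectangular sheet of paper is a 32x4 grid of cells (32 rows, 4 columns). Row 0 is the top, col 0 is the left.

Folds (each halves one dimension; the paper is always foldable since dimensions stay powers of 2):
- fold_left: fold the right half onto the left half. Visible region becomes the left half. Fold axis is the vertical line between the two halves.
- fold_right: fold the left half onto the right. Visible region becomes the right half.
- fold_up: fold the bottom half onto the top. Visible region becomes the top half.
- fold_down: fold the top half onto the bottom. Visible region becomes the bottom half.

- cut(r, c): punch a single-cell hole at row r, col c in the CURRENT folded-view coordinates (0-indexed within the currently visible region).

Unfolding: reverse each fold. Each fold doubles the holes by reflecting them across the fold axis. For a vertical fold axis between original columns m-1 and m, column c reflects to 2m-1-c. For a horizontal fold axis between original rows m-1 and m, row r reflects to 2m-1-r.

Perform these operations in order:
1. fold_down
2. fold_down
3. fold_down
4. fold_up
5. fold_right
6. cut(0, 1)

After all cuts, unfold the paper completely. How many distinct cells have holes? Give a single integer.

Answer: 32

Derivation:
Op 1 fold_down: fold axis h@16; visible region now rows[16,32) x cols[0,4) = 16x4
Op 2 fold_down: fold axis h@24; visible region now rows[24,32) x cols[0,4) = 8x4
Op 3 fold_down: fold axis h@28; visible region now rows[28,32) x cols[0,4) = 4x4
Op 4 fold_up: fold axis h@30; visible region now rows[28,30) x cols[0,4) = 2x4
Op 5 fold_right: fold axis v@2; visible region now rows[28,30) x cols[2,4) = 2x2
Op 6 cut(0, 1): punch at orig (28,3); cuts so far [(28, 3)]; region rows[28,30) x cols[2,4) = 2x2
Unfold 1 (reflect across v@2): 2 holes -> [(28, 0), (28, 3)]
Unfold 2 (reflect across h@30): 4 holes -> [(28, 0), (28, 3), (31, 0), (31, 3)]
Unfold 3 (reflect across h@28): 8 holes -> [(24, 0), (24, 3), (27, 0), (27, 3), (28, 0), (28, 3), (31, 0), (31, 3)]
Unfold 4 (reflect across h@24): 16 holes -> [(16, 0), (16, 3), (19, 0), (19, 3), (20, 0), (20, 3), (23, 0), (23, 3), (24, 0), (24, 3), (27, 0), (27, 3), (28, 0), (28, 3), (31, 0), (31, 3)]
Unfold 5 (reflect across h@16): 32 holes -> [(0, 0), (0, 3), (3, 0), (3, 3), (4, 0), (4, 3), (7, 0), (7, 3), (8, 0), (8, 3), (11, 0), (11, 3), (12, 0), (12, 3), (15, 0), (15, 3), (16, 0), (16, 3), (19, 0), (19, 3), (20, 0), (20, 3), (23, 0), (23, 3), (24, 0), (24, 3), (27, 0), (27, 3), (28, 0), (28, 3), (31, 0), (31, 3)]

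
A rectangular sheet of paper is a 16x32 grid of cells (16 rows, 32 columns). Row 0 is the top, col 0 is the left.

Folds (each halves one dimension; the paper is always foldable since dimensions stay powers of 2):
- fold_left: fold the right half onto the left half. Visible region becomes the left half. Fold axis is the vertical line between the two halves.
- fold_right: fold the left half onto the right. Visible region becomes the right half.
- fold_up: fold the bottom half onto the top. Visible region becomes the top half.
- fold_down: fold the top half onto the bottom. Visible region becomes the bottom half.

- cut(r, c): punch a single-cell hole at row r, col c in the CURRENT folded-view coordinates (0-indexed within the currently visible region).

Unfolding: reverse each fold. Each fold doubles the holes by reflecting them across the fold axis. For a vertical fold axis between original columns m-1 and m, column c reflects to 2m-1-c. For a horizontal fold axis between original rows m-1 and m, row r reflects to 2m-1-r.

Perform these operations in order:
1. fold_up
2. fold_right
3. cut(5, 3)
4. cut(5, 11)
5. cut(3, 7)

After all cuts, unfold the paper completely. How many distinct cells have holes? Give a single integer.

Op 1 fold_up: fold axis h@8; visible region now rows[0,8) x cols[0,32) = 8x32
Op 2 fold_right: fold axis v@16; visible region now rows[0,8) x cols[16,32) = 8x16
Op 3 cut(5, 3): punch at orig (5,19); cuts so far [(5, 19)]; region rows[0,8) x cols[16,32) = 8x16
Op 4 cut(5, 11): punch at orig (5,27); cuts so far [(5, 19), (5, 27)]; region rows[0,8) x cols[16,32) = 8x16
Op 5 cut(3, 7): punch at orig (3,23); cuts so far [(3, 23), (5, 19), (5, 27)]; region rows[0,8) x cols[16,32) = 8x16
Unfold 1 (reflect across v@16): 6 holes -> [(3, 8), (3, 23), (5, 4), (5, 12), (5, 19), (5, 27)]
Unfold 2 (reflect across h@8): 12 holes -> [(3, 8), (3, 23), (5, 4), (5, 12), (5, 19), (5, 27), (10, 4), (10, 12), (10, 19), (10, 27), (12, 8), (12, 23)]

Answer: 12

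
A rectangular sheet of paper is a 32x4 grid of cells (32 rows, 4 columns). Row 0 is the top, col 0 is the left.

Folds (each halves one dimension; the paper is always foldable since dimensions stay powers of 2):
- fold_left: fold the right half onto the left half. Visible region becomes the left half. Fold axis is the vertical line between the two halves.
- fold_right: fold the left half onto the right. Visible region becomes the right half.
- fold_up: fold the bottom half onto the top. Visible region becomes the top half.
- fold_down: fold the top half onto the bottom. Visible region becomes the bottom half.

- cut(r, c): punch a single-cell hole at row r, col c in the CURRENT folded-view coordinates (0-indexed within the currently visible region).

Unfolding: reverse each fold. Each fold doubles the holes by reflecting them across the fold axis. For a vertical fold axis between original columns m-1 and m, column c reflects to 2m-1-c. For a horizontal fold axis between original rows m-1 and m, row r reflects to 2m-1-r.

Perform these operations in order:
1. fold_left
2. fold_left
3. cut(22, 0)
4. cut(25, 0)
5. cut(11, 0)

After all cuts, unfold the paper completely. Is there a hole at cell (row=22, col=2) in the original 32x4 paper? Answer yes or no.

Op 1 fold_left: fold axis v@2; visible region now rows[0,32) x cols[0,2) = 32x2
Op 2 fold_left: fold axis v@1; visible region now rows[0,32) x cols[0,1) = 32x1
Op 3 cut(22, 0): punch at orig (22,0); cuts so far [(22, 0)]; region rows[0,32) x cols[0,1) = 32x1
Op 4 cut(25, 0): punch at orig (25,0); cuts so far [(22, 0), (25, 0)]; region rows[0,32) x cols[0,1) = 32x1
Op 5 cut(11, 0): punch at orig (11,0); cuts so far [(11, 0), (22, 0), (25, 0)]; region rows[0,32) x cols[0,1) = 32x1
Unfold 1 (reflect across v@1): 6 holes -> [(11, 0), (11, 1), (22, 0), (22, 1), (25, 0), (25, 1)]
Unfold 2 (reflect across v@2): 12 holes -> [(11, 0), (11, 1), (11, 2), (11, 3), (22, 0), (22, 1), (22, 2), (22, 3), (25, 0), (25, 1), (25, 2), (25, 3)]
Holes: [(11, 0), (11, 1), (11, 2), (11, 3), (22, 0), (22, 1), (22, 2), (22, 3), (25, 0), (25, 1), (25, 2), (25, 3)]

Answer: yes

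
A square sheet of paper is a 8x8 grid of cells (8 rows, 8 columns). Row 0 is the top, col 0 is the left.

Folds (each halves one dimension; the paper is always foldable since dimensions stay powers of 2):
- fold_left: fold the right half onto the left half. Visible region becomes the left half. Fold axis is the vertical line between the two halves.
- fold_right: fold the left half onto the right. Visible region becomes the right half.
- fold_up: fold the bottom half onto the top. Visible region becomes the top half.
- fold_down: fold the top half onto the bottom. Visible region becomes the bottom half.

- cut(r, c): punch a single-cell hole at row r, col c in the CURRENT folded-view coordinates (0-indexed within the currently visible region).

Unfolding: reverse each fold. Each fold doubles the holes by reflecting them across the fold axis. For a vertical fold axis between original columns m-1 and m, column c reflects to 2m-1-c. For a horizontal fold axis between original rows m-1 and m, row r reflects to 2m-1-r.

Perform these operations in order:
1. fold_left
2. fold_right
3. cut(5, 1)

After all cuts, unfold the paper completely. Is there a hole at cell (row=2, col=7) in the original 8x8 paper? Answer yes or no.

Answer: no

Derivation:
Op 1 fold_left: fold axis v@4; visible region now rows[0,8) x cols[0,4) = 8x4
Op 2 fold_right: fold axis v@2; visible region now rows[0,8) x cols[2,4) = 8x2
Op 3 cut(5, 1): punch at orig (5,3); cuts so far [(5, 3)]; region rows[0,8) x cols[2,4) = 8x2
Unfold 1 (reflect across v@2): 2 holes -> [(5, 0), (5, 3)]
Unfold 2 (reflect across v@4): 4 holes -> [(5, 0), (5, 3), (5, 4), (5, 7)]
Holes: [(5, 0), (5, 3), (5, 4), (5, 7)]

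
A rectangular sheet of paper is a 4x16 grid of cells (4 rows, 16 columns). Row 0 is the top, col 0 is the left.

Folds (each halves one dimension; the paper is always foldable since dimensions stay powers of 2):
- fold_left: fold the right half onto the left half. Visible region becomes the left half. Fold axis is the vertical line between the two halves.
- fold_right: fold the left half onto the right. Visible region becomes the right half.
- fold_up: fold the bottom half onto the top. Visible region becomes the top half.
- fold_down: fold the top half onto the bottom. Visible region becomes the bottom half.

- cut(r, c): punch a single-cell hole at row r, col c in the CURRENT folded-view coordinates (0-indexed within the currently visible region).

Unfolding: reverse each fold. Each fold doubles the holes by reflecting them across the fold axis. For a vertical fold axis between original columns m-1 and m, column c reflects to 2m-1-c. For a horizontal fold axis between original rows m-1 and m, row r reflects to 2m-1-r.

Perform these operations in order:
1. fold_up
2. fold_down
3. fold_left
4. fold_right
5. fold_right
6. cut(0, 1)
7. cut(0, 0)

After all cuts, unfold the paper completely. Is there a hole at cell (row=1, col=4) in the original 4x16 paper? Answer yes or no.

Answer: yes

Derivation:
Op 1 fold_up: fold axis h@2; visible region now rows[0,2) x cols[0,16) = 2x16
Op 2 fold_down: fold axis h@1; visible region now rows[1,2) x cols[0,16) = 1x16
Op 3 fold_left: fold axis v@8; visible region now rows[1,2) x cols[0,8) = 1x8
Op 4 fold_right: fold axis v@4; visible region now rows[1,2) x cols[4,8) = 1x4
Op 5 fold_right: fold axis v@6; visible region now rows[1,2) x cols[6,8) = 1x2
Op 6 cut(0, 1): punch at orig (1,7); cuts so far [(1, 7)]; region rows[1,2) x cols[6,8) = 1x2
Op 7 cut(0, 0): punch at orig (1,6); cuts so far [(1, 6), (1, 7)]; region rows[1,2) x cols[6,8) = 1x2
Unfold 1 (reflect across v@6): 4 holes -> [(1, 4), (1, 5), (1, 6), (1, 7)]
Unfold 2 (reflect across v@4): 8 holes -> [(1, 0), (1, 1), (1, 2), (1, 3), (1, 4), (1, 5), (1, 6), (1, 7)]
Unfold 3 (reflect across v@8): 16 holes -> [(1, 0), (1, 1), (1, 2), (1, 3), (1, 4), (1, 5), (1, 6), (1, 7), (1, 8), (1, 9), (1, 10), (1, 11), (1, 12), (1, 13), (1, 14), (1, 15)]
Unfold 4 (reflect across h@1): 32 holes -> [(0, 0), (0, 1), (0, 2), (0, 3), (0, 4), (0, 5), (0, 6), (0, 7), (0, 8), (0, 9), (0, 10), (0, 11), (0, 12), (0, 13), (0, 14), (0, 15), (1, 0), (1, 1), (1, 2), (1, 3), (1, 4), (1, 5), (1, 6), (1, 7), (1, 8), (1, 9), (1, 10), (1, 11), (1, 12), (1, 13), (1, 14), (1, 15)]
Unfold 5 (reflect across h@2): 64 holes -> [(0, 0), (0, 1), (0, 2), (0, 3), (0, 4), (0, 5), (0, 6), (0, 7), (0, 8), (0, 9), (0, 10), (0, 11), (0, 12), (0, 13), (0, 14), (0, 15), (1, 0), (1, 1), (1, 2), (1, 3), (1, 4), (1, 5), (1, 6), (1, 7), (1, 8), (1, 9), (1, 10), (1, 11), (1, 12), (1, 13), (1, 14), (1, 15), (2, 0), (2, 1), (2, 2), (2, 3), (2, 4), (2, 5), (2, 6), (2, 7), (2, 8), (2, 9), (2, 10), (2, 11), (2, 12), (2, 13), (2, 14), (2, 15), (3, 0), (3, 1), (3, 2), (3, 3), (3, 4), (3, 5), (3, 6), (3, 7), (3, 8), (3, 9), (3, 10), (3, 11), (3, 12), (3, 13), (3, 14), (3, 15)]
Holes: [(0, 0), (0, 1), (0, 2), (0, 3), (0, 4), (0, 5), (0, 6), (0, 7), (0, 8), (0, 9), (0, 10), (0, 11), (0, 12), (0, 13), (0, 14), (0, 15), (1, 0), (1, 1), (1, 2), (1, 3), (1, 4), (1, 5), (1, 6), (1, 7), (1, 8), (1, 9), (1, 10), (1, 11), (1, 12), (1, 13), (1, 14), (1, 15), (2, 0), (2, 1), (2, 2), (2, 3), (2, 4), (2, 5), (2, 6), (2, 7), (2, 8), (2, 9), (2, 10), (2, 11), (2, 12), (2, 13), (2, 14), (2, 15), (3, 0), (3, 1), (3, 2), (3, 3), (3, 4), (3, 5), (3, 6), (3, 7), (3, 8), (3, 9), (3, 10), (3, 11), (3, 12), (3, 13), (3, 14), (3, 15)]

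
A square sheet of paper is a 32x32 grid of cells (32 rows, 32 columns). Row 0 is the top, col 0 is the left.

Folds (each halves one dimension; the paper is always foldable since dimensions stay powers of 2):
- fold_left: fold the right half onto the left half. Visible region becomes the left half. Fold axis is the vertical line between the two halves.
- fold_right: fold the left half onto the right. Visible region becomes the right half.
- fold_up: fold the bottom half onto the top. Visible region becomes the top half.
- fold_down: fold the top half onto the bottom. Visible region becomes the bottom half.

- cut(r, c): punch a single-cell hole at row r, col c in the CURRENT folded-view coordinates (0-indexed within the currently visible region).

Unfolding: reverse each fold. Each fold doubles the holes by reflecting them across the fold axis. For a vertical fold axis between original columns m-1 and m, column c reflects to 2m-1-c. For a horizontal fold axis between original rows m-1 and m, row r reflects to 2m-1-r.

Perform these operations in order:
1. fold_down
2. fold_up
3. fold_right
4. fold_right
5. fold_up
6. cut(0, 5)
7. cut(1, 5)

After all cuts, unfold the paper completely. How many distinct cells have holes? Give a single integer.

Answer: 64

Derivation:
Op 1 fold_down: fold axis h@16; visible region now rows[16,32) x cols[0,32) = 16x32
Op 2 fold_up: fold axis h@24; visible region now rows[16,24) x cols[0,32) = 8x32
Op 3 fold_right: fold axis v@16; visible region now rows[16,24) x cols[16,32) = 8x16
Op 4 fold_right: fold axis v@24; visible region now rows[16,24) x cols[24,32) = 8x8
Op 5 fold_up: fold axis h@20; visible region now rows[16,20) x cols[24,32) = 4x8
Op 6 cut(0, 5): punch at orig (16,29); cuts so far [(16, 29)]; region rows[16,20) x cols[24,32) = 4x8
Op 7 cut(1, 5): punch at orig (17,29); cuts so far [(16, 29), (17, 29)]; region rows[16,20) x cols[24,32) = 4x8
Unfold 1 (reflect across h@20): 4 holes -> [(16, 29), (17, 29), (22, 29), (23, 29)]
Unfold 2 (reflect across v@24): 8 holes -> [(16, 18), (16, 29), (17, 18), (17, 29), (22, 18), (22, 29), (23, 18), (23, 29)]
Unfold 3 (reflect across v@16): 16 holes -> [(16, 2), (16, 13), (16, 18), (16, 29), (17, 2), (17, 13), (17, 18), (17, 29), (22, 2), (22, 13), (22, 18), (22, 29), (23, 2), (23, 13), (23, 18), (23, 29)]
Unfold 4 (reflect across h@24): 32 holes -> [(16, 2), (16, 13), (16, 18), (16, 29), (17, 2), (17, 13), (17, 18), (17, 29), (22, 2), (22, 13), (22, 18), (22, 29), (23, 2), (23, 13), (23, 18), (23, 29), (24, 2), (24, 13), (24, 18), (24, 29), (25, 2), (25, 13), (25, 18), (25, 29), (30, 2), (30, 13), (30, 18), (30, 29), (31, 2), (31, 13), (31, 18), (31, 29)]
Unfold 5 (reflect across h@16): 64 holes -> [(0, 2), (0, 13), (0, 18), (0, 29), (1, 2), (1, 13), (1, 18), (1, 29), (6, 2), (6, 13), (6, 18), (6, 29), (7, 2), (7, 13), (7, 18), (7, 29), (8, 2), (8, 13), (8, 18), (8, 29), (9, 2), (9, 13), (9, 18), (9, 29), (14, 2), (14, 13), (14, 18), (14, 29), (15, 2), (15, 13), (15, 18), (15, 29), (16, 2), (16, 13), (16, 18), (16, 29), (17, 2), (17, 13), (17, 18), (17, 29), (22, 2), (22, 13), (22, 18), (22, 29), (23, 2), (23, 13), (23, 18), (23, 29), (24, 2), (24, 13), (24, 18), (24, 29), (25, 2), (25, 13), (25, 18), (25, 29), (30, 2), (30, 13), (30, 18), (30, 29), (31, 2), (31, 13), (31, 18), (31, 29)]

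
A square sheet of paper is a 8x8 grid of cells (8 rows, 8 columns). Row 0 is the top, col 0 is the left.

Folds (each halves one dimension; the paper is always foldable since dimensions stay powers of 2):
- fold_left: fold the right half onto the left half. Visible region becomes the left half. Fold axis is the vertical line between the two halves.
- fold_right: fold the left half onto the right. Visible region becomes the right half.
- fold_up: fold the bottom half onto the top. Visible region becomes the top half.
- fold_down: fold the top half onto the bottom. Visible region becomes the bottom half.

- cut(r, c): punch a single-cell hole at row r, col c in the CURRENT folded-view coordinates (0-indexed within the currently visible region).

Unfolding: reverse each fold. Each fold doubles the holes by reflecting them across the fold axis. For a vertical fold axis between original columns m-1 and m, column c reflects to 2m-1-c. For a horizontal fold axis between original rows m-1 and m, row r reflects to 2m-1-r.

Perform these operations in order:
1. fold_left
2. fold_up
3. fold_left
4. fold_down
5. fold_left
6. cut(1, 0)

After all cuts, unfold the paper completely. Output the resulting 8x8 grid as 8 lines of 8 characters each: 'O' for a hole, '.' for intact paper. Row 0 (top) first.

Answer: OOOOOOOO
........
........
OOOOOOOO
OOOOOOOO
........
........
OOOOOOOO

Derivation:
Op 1 fold_left: fold axis v@4; visible region now rows[0,8) x cols[0,4) = 8x4
Op 2 fold_up: fold axis h@4; visible region now rows[0,4) x cols[0,4) = 4x4
Op 3 fold_left: fold axis v@2; visible region now rows[0,4) x cols[0,2) = 4x2
Op 4 fold_down: fold axis h@2; visible region now rows[2,4) x cols[0,2) = 2x2
Op 5 fold_left: fold axis v@1; visible region now rows[2,4) x cols[0,1) = 2x1
Op 6 cut(1, 0): punch at orig (3,0); cuts so far [(3, 0)]; region rows[2,4) x cols[0,1) = 2x1
Unfold 1 (reflect across v@1): 2 holes -> [(3, 0), (3, 1)]
Unfold 2 (reflect across h@2): 4 holes -> [(0, 0), (0, 1), (3, 0), (3, 1)]
Unfold 3 (reflect across v@2): 8 holes -> [(0, 0), (0, 1), (0, 2), (0, 3), (3, 0), (3, 1), (3, 2), (3, 3)]
Unfold 4 (reflect across h@4): 16 holes -> [(0, 0), (0, 1), (0, 2), (0, 3), (3, 0), (3, 1), (3, 2), (3, 3), (4, 0), (4, 1), (4, 2), (4, 3), (7, 0), (7, 1), (7, 2), (7, 3)]
Unfold 5 (reflect across v@4): 32 holes -> [(0, 0), (0, 1), (0, 2), (0, 3), (0, 4), (0, 5), (0, 6), (0, 7), (3, 0), (3, 1), (3, 2), (3, 3), (3, 4), (3, 5), (3, 6), (3, 7), (4, 0), (4, 1), (4, 2), (4, 3), (4, 4), (4, 5), (4, 6), (4, 7), (7, 0), (7, 1), (7, 2), (7, 3), (7, 4), (7, 5), (7, 6), (7, 7)]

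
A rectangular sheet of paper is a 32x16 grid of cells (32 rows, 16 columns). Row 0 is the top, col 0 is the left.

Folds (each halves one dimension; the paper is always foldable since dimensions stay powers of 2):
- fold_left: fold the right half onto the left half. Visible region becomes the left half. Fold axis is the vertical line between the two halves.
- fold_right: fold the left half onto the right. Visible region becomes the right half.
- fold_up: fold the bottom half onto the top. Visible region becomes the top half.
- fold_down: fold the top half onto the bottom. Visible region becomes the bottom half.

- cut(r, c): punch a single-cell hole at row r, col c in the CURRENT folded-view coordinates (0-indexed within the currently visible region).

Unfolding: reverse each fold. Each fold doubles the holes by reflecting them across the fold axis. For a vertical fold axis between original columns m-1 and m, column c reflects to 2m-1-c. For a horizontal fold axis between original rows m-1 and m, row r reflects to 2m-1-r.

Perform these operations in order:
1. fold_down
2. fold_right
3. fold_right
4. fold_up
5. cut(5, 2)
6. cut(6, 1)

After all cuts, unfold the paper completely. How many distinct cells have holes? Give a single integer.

Answer: 32

Derivation:
Op 1 fold_down: fold axis h@16; visible region now rows[16,32) x cols[0,16) = 16x16
Op 2 fold_right: fold axis v@8; visible region now rows[16,32) x cols[8,16) = 16x8
Op 3 fold_right: fold axis v@12; visible region now rows[16,32) x cols[12,16) = 16x4
Op 4 fold_up: fold axis h@24; visible region now rows[16,24) x cols[12,16) = 8x4
Op 5 cut(5, 2): punch at orig (21,14); cuts so far [(21, 14)]; region rows[16,24) x cols[12,16) = 8x4
Op 6 cut(6, 1): punch at orig (22,13); cuts so far [(21, 14), (22, 13)]; region rows[16,24) x cols[12,16) = 8x4
Unfold 1 (reflect across h@24): 4 holes -> [(21, 14), (22, 13), (25, 13), (26, 14)]
Unfold 2 (reflect across v@12): 8 holes -> [(21, 9), (21, 14), (22, 10), (22, 13), (25, 10), (25, 13), (26, 9), (26, 14)]
Unfold 3 (reflect across v@8): 16 holes -> [(21, 1), (21, 6), (21, 9), (21, 14), (22, 2), (22, 5), (22, 10), (22, 13), (25, 2), (25, 5), (25, 10), (25, 13), (26, 1), (26, 6), (26, 9), (26, 14)]
Unfold 4 (reflect across h@16): 32 holes -> [(5, 1), (5, 6), (5, 9), (5, 14), (6, 2), (6, 5), (6, 10), (6, 13), (9, 2), (9, 5), (9, 10), (9, 13), (10, 1), (10, 6), (10, 9), (10, 14), (21, 1), (21, 6), (21, 9), (21, 14), (22, 2), (22, 5), (22, 10), (22, 13), (25, 2), (25, 5), (25, 10), (25, 13), (26, 1), (26, 6), (26, 9), (26, 14)]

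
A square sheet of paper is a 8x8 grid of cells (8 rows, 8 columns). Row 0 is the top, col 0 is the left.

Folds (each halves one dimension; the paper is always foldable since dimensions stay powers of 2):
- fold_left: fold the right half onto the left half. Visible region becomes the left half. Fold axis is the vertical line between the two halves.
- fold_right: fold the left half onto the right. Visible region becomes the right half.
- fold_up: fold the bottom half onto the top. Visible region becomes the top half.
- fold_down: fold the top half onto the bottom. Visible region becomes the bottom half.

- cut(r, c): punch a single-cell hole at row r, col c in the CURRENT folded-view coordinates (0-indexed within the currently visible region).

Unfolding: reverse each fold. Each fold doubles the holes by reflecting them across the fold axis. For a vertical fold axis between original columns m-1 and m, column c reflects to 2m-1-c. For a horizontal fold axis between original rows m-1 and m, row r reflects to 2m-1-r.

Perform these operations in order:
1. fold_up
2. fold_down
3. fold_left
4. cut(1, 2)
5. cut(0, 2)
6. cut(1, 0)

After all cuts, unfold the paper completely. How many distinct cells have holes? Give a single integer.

Op 1 fold_up: fold axis h@4; visible region now rows[0,4) x cols[0,8) = 4x8
Op 2 fold_down: fold axis h@2; visible region now rows[2,4) x cols[0,8) = 2x8
Op 3 fold_left: fold axis v@4; visible region now rows[2,4) x cols[0,4) = 2x4
Op 4 cut(1, 2): punch at orig (3,2); cuts so far [(3, 2)]; region rows[2,4) x cols[0,4) = 2x4
Op 5 cut(0, 2): punch at orig (2,2); cuts so far [(2, 2), (3, 2)]; region rows[2,4) x cols[0,4) = 2x4
Op 6 cut(1, 0): punch at orig (3,0); cuts so far [(2, 2), (3, 0), (3, 2)]; region rows[2,4) x cols[0,4) = 2x4
Unfold 1 (reflect across v@4): 6 holes -> [(2, 2), (2, 5), (3, 0), (3, 2), (3, 5), (3, 7)]
Unfold 2 (reflect across h@2): 12 holes -> [(0, 0), (0, 2), (0, 5), (0, 7), (1, 2), (1, 5), (2, 2), (2, 5), (3, 0), (3, 2), (3, 5), (3, 7)]
Unfold 3 (reflect across h@4): 24 holes -> [(0, 0), (0, 2), (0, 5), (0, 7), (1, 2), (1, 5), (2, 2), (2, 5), (3, 0), (3, 2), (3, 5), (3, 7), (4, 0), (4, 2), (4, 5), (4, 7), (5, 2), (5, 5), (6, 2), (6, 5), (7, 0), (7, 2), (7, 5), (7, 7)]

Answer: 24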